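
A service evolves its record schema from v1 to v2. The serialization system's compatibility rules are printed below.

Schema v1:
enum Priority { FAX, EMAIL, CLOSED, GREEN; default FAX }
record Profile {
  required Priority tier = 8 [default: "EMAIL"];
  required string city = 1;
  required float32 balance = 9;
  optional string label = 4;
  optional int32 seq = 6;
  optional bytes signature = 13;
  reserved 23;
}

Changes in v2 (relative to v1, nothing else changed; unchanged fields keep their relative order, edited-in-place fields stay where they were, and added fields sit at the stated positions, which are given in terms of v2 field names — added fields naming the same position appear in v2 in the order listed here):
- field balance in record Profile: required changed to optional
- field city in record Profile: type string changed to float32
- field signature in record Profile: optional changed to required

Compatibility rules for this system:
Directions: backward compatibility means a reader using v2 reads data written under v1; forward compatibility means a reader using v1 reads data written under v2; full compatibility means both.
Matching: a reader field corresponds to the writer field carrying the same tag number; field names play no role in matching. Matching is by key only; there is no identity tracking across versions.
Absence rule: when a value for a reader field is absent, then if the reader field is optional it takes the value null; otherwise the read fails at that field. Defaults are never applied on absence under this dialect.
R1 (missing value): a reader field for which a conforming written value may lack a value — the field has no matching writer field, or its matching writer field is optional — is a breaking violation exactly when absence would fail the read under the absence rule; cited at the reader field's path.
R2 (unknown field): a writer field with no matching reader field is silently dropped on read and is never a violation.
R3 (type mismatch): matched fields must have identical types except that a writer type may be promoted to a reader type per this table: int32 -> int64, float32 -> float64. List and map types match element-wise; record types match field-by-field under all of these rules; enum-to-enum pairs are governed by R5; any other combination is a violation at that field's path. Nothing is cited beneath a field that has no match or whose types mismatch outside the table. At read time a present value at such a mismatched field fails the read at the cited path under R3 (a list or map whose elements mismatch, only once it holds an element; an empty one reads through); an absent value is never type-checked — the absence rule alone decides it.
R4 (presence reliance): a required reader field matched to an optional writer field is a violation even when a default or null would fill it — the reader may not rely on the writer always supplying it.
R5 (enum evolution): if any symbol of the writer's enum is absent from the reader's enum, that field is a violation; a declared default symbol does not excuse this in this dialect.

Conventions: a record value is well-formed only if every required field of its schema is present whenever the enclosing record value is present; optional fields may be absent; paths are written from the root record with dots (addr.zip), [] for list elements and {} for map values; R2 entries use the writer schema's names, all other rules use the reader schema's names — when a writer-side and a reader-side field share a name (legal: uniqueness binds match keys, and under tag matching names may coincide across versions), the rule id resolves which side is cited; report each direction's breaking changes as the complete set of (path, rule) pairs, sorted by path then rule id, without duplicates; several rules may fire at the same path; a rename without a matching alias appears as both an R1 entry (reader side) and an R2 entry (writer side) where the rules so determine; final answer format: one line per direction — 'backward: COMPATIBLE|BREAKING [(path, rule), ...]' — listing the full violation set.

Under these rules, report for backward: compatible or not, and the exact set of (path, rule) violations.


in Profile below, arrows point writer -> reader
backward analysis of Profile with v2 as reader and v1 as writer:
  tier <- tier (Priority -> Priority, writer required)
  city <- city (string -> float32, writer required)
  balance <- balance (float32 -> float32, writer required)
  label <- label (string -> string, writer optional)
  seq <- seq (int32 -> int32, writer optional)
  signature <- signature (bytes -> bytes, writer optional)
  violation R3 at city
  violation R1 at signature
  violation R4 at signature
  => backward: BREAKING (3)
the rest of the Profile diff is inert for this question:
  field balance in record Profile: required changed to optional -> fires only in the forward direction of Profile, which is not asked here

backward: BREAKING [(city, R3), (signature, R1), (signature, R4)]


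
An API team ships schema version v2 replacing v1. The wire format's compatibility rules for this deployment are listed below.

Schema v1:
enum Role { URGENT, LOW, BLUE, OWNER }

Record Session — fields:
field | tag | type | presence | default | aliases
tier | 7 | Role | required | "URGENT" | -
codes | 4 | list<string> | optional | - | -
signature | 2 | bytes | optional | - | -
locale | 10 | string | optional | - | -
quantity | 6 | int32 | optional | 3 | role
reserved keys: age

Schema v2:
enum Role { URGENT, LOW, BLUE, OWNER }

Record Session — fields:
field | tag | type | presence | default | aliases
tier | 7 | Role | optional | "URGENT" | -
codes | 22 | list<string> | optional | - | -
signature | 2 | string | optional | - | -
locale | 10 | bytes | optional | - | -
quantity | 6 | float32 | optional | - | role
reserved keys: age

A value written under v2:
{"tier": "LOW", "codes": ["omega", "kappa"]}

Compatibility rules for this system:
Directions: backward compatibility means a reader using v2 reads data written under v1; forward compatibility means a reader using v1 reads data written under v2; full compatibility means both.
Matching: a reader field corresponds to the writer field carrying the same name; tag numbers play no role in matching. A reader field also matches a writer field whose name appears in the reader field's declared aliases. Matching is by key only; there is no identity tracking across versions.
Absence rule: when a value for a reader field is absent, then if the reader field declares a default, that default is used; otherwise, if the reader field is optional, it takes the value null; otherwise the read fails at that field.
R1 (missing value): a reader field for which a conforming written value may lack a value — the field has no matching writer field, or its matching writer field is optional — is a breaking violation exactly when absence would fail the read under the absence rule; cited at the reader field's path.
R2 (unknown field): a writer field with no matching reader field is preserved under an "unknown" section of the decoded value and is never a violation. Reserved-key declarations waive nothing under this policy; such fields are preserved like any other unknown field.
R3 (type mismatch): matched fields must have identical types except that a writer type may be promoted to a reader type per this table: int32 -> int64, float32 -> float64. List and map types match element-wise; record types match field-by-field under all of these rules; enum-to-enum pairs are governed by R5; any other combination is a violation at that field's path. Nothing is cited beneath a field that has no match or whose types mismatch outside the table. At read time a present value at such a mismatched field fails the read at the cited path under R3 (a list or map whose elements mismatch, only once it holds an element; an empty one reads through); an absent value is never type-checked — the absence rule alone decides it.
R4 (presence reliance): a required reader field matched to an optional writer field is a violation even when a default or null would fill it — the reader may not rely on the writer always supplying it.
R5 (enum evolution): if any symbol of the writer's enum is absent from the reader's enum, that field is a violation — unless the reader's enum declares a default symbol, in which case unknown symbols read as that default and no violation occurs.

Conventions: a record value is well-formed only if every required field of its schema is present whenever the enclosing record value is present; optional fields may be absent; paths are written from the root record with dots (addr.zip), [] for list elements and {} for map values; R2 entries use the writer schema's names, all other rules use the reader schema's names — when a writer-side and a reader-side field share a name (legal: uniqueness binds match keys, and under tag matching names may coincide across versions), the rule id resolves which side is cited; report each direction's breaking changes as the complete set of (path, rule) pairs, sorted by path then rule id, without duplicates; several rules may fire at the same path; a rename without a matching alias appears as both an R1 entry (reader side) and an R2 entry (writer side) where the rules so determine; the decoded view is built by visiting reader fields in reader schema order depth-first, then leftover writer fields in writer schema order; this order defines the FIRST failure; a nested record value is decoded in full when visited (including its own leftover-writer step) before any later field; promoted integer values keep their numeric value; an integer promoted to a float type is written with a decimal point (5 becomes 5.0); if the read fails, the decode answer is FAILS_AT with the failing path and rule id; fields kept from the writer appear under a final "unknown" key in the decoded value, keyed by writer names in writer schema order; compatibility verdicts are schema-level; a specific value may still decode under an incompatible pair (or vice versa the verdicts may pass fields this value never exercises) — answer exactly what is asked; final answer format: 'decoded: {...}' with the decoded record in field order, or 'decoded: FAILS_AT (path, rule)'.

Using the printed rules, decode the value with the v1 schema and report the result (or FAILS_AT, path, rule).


each type pair in Session: writer, then reader
decoding the Session value with the v1 reader:
  tier := "LOW"
  codes := ["omega", "kappa"]
  signature := null (missing; optional => null)
  locale := null (missing; optional => null)
  quantity := 3 (missing; default applied)
  => decoded: {"tier": "LOW", "codes": ["omega", "kappa"], "signature": null, "locale": null, "quantity": 3}
the other Session changes do not affect what is asked:
  field signature in record Session: type bytes changed to string -> affects the rule determinations only; this particular Session value decodes identically
  field locale in record Session: type string changed to bytes -> affects the rule determinations only; this particular Session value decodes identically
  field tier in record Session: required changed to optional -> affects the rule determinations only; this particular Session value decodes identically
  field quantity in record Session: type int32 changed to float32 (its default is dropped) -> affects the rule determinations only; this particular Session value decodes identically
  field codes in record Session: tag 4 changed to 22 -> triggers nothing under the printed rules; the Session answer is the same either way

decoded: {"tier": "LOW", "codes": ["omega", "kappa"], "signature": null, "locale": null, "quantity": 3}


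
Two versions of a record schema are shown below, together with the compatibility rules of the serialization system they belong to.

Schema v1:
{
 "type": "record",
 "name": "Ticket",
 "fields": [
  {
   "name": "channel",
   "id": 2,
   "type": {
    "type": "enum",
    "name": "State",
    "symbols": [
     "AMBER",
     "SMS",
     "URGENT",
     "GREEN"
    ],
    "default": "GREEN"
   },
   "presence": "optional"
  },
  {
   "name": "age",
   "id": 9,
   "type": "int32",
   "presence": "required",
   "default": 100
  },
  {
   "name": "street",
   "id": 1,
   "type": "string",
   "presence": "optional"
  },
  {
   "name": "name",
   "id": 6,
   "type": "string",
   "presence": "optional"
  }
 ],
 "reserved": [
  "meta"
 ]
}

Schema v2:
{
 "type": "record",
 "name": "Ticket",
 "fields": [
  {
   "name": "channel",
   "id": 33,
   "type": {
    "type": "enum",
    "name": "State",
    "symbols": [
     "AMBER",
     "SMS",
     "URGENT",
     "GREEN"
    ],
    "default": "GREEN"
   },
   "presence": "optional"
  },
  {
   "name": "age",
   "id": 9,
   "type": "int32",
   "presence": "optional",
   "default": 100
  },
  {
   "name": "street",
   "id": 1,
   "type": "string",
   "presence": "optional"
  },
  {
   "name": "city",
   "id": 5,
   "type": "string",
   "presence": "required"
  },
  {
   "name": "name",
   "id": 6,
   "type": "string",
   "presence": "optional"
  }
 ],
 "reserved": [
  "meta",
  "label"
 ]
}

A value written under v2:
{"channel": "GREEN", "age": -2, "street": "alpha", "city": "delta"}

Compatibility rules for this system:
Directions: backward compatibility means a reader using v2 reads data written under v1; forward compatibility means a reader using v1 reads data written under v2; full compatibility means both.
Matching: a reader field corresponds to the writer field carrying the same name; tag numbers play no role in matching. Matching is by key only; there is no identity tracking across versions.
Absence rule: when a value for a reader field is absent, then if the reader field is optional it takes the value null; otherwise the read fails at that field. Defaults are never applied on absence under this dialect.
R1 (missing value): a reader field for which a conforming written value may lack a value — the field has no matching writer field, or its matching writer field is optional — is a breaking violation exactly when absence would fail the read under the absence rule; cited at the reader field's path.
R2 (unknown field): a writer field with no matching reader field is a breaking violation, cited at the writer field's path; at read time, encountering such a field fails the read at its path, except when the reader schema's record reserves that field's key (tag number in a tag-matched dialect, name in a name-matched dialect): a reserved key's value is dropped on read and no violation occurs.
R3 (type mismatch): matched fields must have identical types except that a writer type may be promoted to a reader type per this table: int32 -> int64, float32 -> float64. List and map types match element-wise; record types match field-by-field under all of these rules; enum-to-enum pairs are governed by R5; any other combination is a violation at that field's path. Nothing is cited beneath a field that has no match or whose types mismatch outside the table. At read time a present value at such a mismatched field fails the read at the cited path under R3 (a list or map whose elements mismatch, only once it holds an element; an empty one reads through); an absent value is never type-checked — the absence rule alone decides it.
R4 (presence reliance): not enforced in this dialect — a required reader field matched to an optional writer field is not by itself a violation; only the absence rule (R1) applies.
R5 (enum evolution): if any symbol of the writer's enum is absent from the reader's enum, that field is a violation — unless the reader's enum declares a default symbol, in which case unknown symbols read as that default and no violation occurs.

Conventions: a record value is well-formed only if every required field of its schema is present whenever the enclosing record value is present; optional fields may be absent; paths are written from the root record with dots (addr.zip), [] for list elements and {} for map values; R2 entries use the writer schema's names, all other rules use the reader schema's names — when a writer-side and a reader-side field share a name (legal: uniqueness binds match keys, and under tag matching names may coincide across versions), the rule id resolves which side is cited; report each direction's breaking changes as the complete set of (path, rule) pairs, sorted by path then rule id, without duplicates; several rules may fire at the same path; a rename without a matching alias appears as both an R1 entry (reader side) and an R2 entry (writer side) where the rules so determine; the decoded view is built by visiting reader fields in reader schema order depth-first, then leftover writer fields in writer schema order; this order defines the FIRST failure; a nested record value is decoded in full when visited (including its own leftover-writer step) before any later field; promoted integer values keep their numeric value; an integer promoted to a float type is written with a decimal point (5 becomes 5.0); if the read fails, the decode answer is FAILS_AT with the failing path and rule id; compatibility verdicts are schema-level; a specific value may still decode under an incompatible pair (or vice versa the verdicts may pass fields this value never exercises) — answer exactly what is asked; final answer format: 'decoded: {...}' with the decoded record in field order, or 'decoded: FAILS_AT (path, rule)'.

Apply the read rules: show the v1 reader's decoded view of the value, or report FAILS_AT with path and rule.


each type pair in Ticket: writer, then reader
decoding the Ticket value with the v1 reader:
  channel := "GREEN"
  age := -2
  street := "alpha"
  name := null (not supplied -> null)
  read fails at city under R2 (unknown field)
  => FAILS_AT (city, R2)
the other Ticket changes do not affect what is asked:
  field channel in record Ticket: tag 2 changed to 33 -> inert under this dialect — no rule fires on Ticket and the result does not move
  field age in record Ticket: required changed to optional -> changes Ticket's schema-level verdicts only — the decode of this value is the same

decoded: FAILS_AT (city, R2)


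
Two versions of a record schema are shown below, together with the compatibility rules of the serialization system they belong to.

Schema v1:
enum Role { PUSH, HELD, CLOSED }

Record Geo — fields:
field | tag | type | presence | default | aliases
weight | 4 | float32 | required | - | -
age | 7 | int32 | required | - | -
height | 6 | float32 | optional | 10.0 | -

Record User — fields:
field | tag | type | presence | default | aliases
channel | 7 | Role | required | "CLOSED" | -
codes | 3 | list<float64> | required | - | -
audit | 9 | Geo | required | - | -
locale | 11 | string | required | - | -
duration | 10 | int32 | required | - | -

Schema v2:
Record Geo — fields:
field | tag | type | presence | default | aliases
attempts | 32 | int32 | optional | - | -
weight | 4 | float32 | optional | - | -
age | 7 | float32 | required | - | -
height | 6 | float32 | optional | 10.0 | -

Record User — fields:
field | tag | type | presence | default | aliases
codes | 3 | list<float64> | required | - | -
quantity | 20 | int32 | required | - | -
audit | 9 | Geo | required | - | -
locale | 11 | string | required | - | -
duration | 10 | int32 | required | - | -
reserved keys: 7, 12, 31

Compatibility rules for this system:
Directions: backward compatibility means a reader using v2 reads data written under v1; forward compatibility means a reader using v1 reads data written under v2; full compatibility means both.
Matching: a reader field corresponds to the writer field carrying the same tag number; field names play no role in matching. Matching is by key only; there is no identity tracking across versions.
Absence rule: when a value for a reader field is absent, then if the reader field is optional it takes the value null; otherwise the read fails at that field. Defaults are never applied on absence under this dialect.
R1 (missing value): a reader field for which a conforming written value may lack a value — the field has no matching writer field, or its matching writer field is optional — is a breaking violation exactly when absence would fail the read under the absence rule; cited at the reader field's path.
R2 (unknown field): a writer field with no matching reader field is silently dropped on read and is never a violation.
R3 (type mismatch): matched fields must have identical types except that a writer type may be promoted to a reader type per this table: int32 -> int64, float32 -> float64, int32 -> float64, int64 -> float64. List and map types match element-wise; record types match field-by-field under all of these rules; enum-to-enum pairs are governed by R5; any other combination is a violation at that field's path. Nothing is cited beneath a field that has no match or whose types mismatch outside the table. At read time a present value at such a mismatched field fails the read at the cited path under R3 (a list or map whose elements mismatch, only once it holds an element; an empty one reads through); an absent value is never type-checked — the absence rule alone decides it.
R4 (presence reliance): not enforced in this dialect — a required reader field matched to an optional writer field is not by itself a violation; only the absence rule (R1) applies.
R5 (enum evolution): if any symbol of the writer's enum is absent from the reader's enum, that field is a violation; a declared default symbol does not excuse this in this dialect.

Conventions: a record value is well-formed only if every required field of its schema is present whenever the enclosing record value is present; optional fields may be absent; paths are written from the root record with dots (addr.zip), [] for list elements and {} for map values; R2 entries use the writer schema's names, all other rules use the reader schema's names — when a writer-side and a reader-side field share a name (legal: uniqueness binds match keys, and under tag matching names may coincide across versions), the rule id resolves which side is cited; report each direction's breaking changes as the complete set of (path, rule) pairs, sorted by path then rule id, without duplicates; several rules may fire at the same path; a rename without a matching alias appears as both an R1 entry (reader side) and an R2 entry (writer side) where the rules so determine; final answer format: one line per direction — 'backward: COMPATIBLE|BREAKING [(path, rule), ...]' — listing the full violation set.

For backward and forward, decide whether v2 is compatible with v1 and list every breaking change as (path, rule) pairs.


arrows below run writer -> reader for User
backward pass over User, reader schema v2, writer schema v1:
  codes: paired with writer codes (list<float64> -> list<float64>; writer required)
  quantity: no writer-side match
  audit: paired with writer audit (Geo -> Geo; writer required)
  locale: paired with writer locale (string -> string; writer required)
  duration: paired with writer duration (int32 -> int32; writer required)
  writer field channel has no reader counterpart
  audit.attempts: no writer-side match
  audit.weight: paired with writer audit.weight (float32 -> float32; writer required)
  audit.age: paired with writer audit.age (int32 -> float32; writer required)
  audit.height: paired with writer audit.height (float32 -> float32; writer optional)
  breaking: (audit.age, R3)
  breaking: (quantity, R1)
  backward on User therefore BREAKING (2)
forward pass over User, reader schema v1, writer schema v2:
  channel: no writer-side match
  codes: paired with writer codes (list<float64> -> list<float64>; writer required)
  audit: paired with writer audit (Geo -> Geo; writer required)
  locale: paired with writer locale (string -> string; writer required)
  duration: paired with writer duration (int32 -> int32; writer required)
  writer field quantity has no reader counterpart
  audit.weight: paired with writer audit.weight (float32 -> float32; writer optional)
  audit.age: paired with writer audit.age (float32 -> int32; writer required)
  audit.height: paired with writer audit.height (float32 -> float32; writer optional)
  writer field audit.attempts has no reader counterpart
  breaking: (audit.age, R3)
  breaking: (audit.weight, R1)
  breaking: (channel, R1)
  forward on User therefore BREAKING (3)

backward: BREAKING [(audit.age, R3), (quantity, R1)]; forward: BREAKING [(audit.age, R3), (audit.weight, R1), (channel, R1)]


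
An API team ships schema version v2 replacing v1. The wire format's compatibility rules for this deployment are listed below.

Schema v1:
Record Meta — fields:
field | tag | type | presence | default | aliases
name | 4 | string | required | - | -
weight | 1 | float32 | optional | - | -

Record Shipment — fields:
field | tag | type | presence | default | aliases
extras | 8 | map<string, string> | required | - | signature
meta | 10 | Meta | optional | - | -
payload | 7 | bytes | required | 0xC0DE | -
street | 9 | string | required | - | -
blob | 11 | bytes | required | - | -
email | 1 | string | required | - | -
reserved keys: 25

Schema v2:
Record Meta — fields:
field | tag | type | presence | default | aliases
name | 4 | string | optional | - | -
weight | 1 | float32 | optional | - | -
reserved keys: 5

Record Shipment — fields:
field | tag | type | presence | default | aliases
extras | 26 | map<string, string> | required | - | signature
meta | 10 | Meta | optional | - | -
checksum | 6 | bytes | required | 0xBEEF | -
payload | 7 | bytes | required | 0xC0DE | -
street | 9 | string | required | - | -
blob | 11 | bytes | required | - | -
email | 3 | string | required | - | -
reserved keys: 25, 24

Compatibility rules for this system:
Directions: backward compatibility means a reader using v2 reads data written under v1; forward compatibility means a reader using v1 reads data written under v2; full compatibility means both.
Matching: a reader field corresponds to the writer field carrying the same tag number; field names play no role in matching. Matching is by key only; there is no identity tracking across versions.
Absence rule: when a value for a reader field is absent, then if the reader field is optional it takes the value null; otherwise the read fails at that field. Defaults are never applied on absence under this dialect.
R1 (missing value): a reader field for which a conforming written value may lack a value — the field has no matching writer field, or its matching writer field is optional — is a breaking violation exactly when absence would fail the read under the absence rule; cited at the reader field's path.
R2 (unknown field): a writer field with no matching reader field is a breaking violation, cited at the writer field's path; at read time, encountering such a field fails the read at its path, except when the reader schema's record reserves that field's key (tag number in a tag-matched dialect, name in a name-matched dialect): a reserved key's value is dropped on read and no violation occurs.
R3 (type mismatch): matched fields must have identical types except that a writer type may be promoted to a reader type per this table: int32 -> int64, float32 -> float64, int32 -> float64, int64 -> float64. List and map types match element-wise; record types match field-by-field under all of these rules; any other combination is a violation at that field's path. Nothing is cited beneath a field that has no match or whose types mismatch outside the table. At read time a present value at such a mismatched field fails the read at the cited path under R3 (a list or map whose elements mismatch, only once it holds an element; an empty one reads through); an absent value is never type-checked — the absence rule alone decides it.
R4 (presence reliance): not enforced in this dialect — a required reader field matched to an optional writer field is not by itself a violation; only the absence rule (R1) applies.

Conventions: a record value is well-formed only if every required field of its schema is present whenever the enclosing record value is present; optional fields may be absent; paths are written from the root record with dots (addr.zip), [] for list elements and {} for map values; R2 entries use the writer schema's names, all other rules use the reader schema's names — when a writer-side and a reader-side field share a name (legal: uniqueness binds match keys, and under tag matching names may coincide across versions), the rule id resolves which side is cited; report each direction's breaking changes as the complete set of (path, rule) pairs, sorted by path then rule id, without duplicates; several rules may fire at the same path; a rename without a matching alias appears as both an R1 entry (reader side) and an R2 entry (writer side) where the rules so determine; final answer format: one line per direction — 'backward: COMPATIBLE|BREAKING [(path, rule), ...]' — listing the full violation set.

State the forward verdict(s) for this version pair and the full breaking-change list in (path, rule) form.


each type pair in Shipment: writer, then reader
forward analysis of Shipment with v1 as reader and v2 as writer:
  extras has no writer counterpart
  Meta -> Meta, writer optional: meta aligns to meta
  bytes -> bytes, writer required: payload aligns to payload
  string -> string, writer required: street aligns to street
  bytes -> bytes, writer required: blob aligns to blob
  email has no writer counterpart
  leftover writer field: extras
  leftover writer field: checksum
  leftover writer field: email
  string -> string, writer optional: meta.name aligns to meta.name
  float32 -> float32, writer optional: meta.weight aligns to meta.weight
  breaking: (checksum, R2)
  breaking: (email, R1)
  breaking: (email, R2)
  breaking: (extras, R1)
  breaking: (extras, R2)
  breaking: (meta.name, R1)
  forward on Shipment therefore BREAKING (6)

forward: BREAKING [(checksum, R2), (email, R1), (email, R2), (extras, R1), (extras, R2), (meta.name, R1)]


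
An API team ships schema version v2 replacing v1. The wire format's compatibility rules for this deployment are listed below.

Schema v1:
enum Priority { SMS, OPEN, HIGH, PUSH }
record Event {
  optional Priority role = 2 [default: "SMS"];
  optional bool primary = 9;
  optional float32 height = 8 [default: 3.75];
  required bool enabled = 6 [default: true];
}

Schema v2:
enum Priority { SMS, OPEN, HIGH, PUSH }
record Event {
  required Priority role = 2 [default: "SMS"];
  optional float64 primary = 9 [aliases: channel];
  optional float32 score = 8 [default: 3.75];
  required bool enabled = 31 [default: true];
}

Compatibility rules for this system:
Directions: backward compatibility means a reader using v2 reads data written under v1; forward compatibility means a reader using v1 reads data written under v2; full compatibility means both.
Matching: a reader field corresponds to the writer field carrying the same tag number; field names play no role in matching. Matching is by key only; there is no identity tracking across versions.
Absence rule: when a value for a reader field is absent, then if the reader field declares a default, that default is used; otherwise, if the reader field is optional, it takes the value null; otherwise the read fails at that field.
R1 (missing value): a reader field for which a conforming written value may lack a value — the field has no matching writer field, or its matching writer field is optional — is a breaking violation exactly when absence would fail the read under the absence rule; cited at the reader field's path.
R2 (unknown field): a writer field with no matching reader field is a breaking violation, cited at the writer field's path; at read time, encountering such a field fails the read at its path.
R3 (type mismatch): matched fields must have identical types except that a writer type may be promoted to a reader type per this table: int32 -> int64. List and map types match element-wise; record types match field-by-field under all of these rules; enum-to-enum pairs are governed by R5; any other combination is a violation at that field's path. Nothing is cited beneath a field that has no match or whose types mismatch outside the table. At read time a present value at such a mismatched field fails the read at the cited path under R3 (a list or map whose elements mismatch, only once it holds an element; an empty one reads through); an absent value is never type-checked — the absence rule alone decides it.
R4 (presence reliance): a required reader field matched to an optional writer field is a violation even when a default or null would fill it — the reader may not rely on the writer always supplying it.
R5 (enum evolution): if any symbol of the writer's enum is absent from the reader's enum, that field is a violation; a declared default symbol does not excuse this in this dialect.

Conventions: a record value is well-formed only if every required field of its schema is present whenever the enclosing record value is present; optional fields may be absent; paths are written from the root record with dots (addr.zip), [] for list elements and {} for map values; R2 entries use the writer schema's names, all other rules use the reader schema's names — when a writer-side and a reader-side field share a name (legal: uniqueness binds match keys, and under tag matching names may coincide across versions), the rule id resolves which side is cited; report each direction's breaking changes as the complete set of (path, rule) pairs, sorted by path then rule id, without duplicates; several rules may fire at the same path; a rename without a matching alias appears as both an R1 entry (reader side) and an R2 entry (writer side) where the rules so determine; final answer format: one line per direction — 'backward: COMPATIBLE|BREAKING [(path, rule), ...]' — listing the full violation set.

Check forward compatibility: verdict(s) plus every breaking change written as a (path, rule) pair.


arrows below run writer -> reader for Event
forward analysis of Event with v1 as reader and v2 as writer:
  Priority -> Priority, writer required: role aligns to role
  float64 -> bool, writer optional: primary aligns to primary
  float32 -> float32, writer optional: height aligns to score
  enabled: no writer match
  writer field enabled has no reader counterpart
  breaking: (enabled, R2)
  breaking: (primary, R3)
  => forward verdict for Event: BREAKING, 2 violation(s)
the other Event changes do not affect what is asked:
  renamed field height to score in record Event -> inert for the asked Event verdict: nothing fires
  field role in record Event: optional changed to required -> its effect on Event is confined to the backward direction, not asked

forward: BREAKING [(enabled, R2), (primary, R3)]


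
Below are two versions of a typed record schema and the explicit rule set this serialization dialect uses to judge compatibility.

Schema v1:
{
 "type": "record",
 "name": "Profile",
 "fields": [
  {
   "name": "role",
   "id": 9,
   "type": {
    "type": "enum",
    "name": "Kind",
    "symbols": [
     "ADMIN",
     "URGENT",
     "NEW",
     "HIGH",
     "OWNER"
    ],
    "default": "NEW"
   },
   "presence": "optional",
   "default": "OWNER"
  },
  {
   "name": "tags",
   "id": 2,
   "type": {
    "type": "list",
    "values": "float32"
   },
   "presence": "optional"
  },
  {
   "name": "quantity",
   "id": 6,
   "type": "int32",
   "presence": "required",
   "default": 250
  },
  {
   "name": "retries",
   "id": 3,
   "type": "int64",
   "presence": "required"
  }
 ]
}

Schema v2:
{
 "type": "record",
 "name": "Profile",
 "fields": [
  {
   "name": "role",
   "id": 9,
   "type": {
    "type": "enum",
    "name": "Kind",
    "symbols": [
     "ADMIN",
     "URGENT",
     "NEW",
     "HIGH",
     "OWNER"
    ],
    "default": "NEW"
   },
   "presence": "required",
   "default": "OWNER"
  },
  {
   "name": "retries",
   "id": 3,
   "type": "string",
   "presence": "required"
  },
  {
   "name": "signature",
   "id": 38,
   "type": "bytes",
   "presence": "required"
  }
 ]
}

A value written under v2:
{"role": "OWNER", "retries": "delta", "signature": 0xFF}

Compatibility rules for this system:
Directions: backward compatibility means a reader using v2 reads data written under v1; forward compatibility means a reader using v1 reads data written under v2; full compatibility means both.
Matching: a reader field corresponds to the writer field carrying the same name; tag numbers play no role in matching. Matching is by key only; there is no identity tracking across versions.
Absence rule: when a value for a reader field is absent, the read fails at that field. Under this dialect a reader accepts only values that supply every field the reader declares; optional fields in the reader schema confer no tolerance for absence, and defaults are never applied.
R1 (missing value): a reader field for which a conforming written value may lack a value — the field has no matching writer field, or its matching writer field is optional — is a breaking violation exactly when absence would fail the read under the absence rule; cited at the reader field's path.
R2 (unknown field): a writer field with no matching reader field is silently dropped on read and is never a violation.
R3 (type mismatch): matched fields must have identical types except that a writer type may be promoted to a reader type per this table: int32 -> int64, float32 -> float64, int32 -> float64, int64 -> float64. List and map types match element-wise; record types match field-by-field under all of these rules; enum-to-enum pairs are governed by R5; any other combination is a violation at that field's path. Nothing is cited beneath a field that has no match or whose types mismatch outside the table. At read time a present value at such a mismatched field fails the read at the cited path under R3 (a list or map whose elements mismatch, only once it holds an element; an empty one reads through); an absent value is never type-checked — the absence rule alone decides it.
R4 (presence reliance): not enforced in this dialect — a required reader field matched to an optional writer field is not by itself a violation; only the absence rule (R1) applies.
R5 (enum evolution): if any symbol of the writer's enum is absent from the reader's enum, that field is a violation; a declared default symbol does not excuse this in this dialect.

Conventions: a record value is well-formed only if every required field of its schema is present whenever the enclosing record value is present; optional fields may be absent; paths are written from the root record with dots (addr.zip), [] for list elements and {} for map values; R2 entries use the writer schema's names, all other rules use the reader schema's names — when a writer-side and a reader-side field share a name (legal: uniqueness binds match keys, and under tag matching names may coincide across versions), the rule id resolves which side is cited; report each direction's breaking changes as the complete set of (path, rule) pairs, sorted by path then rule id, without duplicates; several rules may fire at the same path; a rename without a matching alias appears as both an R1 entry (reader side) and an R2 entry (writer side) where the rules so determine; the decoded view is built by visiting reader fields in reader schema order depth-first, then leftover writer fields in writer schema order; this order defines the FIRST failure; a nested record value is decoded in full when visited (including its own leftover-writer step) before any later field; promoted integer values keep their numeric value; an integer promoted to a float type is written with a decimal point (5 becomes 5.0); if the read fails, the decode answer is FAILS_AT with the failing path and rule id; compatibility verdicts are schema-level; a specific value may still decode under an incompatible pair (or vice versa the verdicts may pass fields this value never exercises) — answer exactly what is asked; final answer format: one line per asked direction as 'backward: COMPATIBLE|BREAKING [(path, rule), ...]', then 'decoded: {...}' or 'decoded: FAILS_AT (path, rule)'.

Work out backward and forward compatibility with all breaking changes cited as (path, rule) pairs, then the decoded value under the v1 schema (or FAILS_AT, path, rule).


backward: BREAKING [(retries, R3), (role, R1), (signature, R1)]; forward: BREAKING [(quantity, R1), (retries, R3), (tags, R1)]; decoded: FAILS_AT (tags, R1)

arrows below run writer -> reader for Profile
backward on Profile — v2 reading data written by v1:
  writer optional, Kind -> Kind: reader role maps from writer role
  writer required, int64 -> string: reader retries maps from writer retries
  signature has no writer counterpart
  tags (writer side), unknown to reader
  quantity (writer side), unknown to reader
  violation R3 at retries
  violation R1 at role
  violation R1 at signature
  => 3 violation(s): backward is BREAKING for Profile
forward on Profile — v1 reading data written by v2:
  writer required, Kind -> Kind: reader role maps from writer role
  tags has no writer counterpart
  quantity has no writer counterpart
  writer required, string -> int64: reader retries maps from writer retries
  signature (writer side), unknown to reader
  violation R1 at quantity
  violation R3 at retries
  violation R1 at tags
  => 3 violation(s): forward is BREAKING for Profile
decode walk for Profile under reader schema v1:
  role := "OWNER"
  read fails at tags under R1 (no fill)
  => FAILS_AT (tags, R1)
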